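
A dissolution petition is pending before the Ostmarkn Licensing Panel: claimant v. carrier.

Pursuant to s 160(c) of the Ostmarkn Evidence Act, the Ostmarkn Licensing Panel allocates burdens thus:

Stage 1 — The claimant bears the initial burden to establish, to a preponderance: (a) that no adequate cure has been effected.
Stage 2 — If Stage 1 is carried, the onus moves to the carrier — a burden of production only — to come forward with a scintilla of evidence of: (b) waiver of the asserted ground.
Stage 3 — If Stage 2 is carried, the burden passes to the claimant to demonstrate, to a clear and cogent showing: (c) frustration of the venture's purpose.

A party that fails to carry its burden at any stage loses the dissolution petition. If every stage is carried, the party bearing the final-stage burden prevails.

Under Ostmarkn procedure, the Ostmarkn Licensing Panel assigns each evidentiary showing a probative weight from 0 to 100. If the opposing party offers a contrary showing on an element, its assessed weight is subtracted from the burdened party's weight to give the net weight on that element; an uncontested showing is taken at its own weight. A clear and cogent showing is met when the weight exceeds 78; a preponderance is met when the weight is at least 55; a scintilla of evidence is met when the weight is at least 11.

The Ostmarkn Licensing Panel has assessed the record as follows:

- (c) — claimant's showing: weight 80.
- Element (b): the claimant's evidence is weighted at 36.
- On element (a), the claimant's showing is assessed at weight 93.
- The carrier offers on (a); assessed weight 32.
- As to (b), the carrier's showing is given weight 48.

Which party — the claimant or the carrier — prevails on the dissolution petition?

Stage 1 — burden on claimant; standard: a preponderance (weight is at least 55).
    (a): 93 − 32 = 61 ≥ 55 [met]
  Stage 1 is satisfied; the onus moves to the carrier.
Stage 2 — burden on carrier; standard: a scintilla of evidence (weight is at least 11).
    (b): 48 − 36 = 12 ≥ 11 [met]
  All elements met. The burden passes to the claimant.
Stage 3 — burden on claimant; standard: a clear and cogent showing (weight exceeds 78).
    (c): 80 > 78 [met]
  Stage 3 carried; the final stage is satisfied.
Every stage carried; the claimant prevails.

claimant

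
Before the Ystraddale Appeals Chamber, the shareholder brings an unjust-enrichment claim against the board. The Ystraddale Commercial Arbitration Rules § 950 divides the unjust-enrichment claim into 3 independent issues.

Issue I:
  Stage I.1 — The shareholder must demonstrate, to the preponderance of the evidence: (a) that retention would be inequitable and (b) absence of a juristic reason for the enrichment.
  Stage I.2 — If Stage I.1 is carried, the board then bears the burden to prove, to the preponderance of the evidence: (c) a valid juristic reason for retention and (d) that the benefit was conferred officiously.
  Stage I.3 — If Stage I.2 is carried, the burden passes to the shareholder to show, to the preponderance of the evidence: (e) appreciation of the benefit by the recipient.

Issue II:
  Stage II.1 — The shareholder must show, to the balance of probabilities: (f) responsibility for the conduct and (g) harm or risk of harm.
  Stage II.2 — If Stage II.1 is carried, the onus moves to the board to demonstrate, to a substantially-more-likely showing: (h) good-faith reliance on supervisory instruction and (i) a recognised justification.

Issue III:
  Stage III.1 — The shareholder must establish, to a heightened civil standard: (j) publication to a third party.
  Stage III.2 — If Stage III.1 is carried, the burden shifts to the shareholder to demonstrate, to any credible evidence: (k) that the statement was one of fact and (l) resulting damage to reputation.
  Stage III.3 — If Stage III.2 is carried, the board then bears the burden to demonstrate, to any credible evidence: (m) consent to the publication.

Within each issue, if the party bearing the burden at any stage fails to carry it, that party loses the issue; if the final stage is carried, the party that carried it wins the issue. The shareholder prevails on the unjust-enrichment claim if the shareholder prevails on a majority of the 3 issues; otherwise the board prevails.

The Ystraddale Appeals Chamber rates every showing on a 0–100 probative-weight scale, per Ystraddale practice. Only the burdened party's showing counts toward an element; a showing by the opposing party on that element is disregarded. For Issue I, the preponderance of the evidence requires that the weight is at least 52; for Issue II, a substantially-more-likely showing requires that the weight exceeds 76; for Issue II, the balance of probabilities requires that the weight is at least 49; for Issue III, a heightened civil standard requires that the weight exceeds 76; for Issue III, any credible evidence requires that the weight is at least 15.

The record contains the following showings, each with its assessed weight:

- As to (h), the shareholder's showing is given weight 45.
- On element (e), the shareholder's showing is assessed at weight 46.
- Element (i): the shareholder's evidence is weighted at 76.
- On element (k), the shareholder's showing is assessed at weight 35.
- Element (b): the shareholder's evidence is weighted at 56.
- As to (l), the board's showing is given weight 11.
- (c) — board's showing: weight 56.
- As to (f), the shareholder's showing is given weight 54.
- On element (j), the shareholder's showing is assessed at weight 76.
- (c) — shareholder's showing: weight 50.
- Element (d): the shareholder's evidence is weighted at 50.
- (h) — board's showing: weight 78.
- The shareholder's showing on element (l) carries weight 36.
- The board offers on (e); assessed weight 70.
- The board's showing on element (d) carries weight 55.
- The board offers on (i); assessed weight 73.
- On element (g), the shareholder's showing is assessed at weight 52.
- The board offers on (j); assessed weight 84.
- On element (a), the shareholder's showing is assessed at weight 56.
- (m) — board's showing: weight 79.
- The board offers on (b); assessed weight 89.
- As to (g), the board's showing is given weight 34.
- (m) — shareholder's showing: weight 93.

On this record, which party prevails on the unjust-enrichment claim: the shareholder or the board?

board

— Issue I —
Stage I.1 (shareholder, the preponderance of the evidence, weight is at least 52): (a) 56 ≥ 52 — meets; (b) 56 (board's 89 disregarded) ≥ 52 — meets.
  Stage I.1 carried; the burden shifts to the board.
Stage I.2 (board, the preponderance of the evidence, weight is at least 52): (c) 56 (shareholder's 50 disregarded) ≥ 52 — meets; (d) 55 (shareholder's 50 disregarded) ≥ 52 — meets.
  Stage I.2 is satisfied; the onus moves to the shareholder.
Stage I.3 (shareholder, the preponderance of the evidence, weight is at least 52): (e) 46 (board's 70 disregarded) < 52 — fails.
  Stage I.3 not carried; the shareholder fails its burden.
The board prevails on this issue.
— Issue II —
At Stage II.1 the shareholder must meet the balance of probabilities (weight is at least 49): on (f) the weight is 54, which does reach 49, so (f) meets the standard; on (g) the weight is 52 (the board's 34 is given no effect), which does reach 49, so (g) meets the standard.
  All elements met. The burden passes to the board.
At Stage II.2 the board must meet a substantially-more-likely showing (weight exceeds 76): on (h) the weight is 78 (the shareholder's 45 is given no effect), which does exceed 76, so (h) meets the standard; on (i) the weight is 73 (the shareholder's 76 is given no effect), which does not exceed 76, so (i) does not meet the standard.
  Not every element is met, so the board fails to carry Stage II.2.
So the shareholder prevails on this issue.
— Issue III —
At Stage III.1 the shareholder must meet a heightened civil standard (weight exceeds 76): on (j) the weight is 76 (the board's 84 is given no effect), which does not exceed 76, so (j) does not meet the standard.
  Stage III.1 not carried; the shareholder fails its burden.
The board prevails on this issue.
Per-issue: Issue I → board; Issue II → shareholder; Issue III → board. The shareholder must prevail on a majority of issues; overall, the board prevails.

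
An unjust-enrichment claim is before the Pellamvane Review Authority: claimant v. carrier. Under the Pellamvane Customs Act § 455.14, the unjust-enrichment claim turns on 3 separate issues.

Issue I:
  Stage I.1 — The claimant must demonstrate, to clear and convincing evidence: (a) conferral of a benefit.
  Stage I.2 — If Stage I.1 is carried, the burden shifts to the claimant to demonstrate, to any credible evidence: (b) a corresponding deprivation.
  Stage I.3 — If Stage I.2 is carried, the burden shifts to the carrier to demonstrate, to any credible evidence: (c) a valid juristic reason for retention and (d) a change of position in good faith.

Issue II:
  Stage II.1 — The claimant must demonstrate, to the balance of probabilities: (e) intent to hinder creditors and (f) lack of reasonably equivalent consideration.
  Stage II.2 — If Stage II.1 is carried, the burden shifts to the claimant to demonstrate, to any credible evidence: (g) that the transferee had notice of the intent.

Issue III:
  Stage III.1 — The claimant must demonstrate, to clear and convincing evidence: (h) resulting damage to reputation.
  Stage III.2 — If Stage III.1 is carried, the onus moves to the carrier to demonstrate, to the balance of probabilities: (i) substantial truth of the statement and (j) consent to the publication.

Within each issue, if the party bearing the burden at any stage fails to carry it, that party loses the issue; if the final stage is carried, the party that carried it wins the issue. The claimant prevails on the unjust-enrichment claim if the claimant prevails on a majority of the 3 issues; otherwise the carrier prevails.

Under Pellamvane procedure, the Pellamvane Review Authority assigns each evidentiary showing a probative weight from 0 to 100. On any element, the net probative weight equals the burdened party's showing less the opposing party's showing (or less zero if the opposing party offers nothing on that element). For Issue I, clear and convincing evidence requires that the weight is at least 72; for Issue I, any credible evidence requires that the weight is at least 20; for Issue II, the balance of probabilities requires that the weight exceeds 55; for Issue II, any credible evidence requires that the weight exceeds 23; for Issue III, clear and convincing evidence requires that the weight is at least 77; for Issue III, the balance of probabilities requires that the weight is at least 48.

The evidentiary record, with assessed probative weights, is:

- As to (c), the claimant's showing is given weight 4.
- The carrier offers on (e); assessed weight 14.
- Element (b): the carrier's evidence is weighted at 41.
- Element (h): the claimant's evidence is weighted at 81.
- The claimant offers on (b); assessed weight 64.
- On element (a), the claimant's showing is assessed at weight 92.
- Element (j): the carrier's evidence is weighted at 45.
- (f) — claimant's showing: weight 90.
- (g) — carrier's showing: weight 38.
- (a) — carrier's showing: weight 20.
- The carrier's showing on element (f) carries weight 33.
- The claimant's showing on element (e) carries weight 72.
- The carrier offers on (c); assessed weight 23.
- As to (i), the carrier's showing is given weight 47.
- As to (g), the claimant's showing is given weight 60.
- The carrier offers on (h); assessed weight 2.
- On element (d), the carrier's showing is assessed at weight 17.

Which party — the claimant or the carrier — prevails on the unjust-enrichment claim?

— Issue I —
Stage I.1 — burden on claimant; standard: clear and convincing evidence (weight is at least 72).
    (a): 92 − 20 = 72 ≥ 72 [met]
  Stage I.1 is satisfied; the claimant continues to bear the burden.
Stage I.2 — burden on claimant; standard: any credible evidence (weight is at least 20).
    (b): 64 − 41 = 23 ≥ 20 [met]
  The claimant carries Stage I.2; the carrier now bears the burden.
Stage I.3 — burden on carrier; standard: any credible evidence (weight is at least 20).
    (c): 23 − 4 = 19 < 20 [not met]
    (d): 17 < 20 [not met]
  Stage I.3 not carried; the carrier fails its burden.
The claimant prevails on this issue.
— Issue II —
Stage II.1 (claimant, the balance of probabilities, weight exceeds 55): (e) net 72−14=58 > 55 — meets; (f) net 90−33=57 > 55 — meets.
  Stage II.1 is satisfied; the claimant continues to bear the burden.
Stage II.2 (claimant, any credible evidence, weight exceeds 23): (g) net 60−38=22 ≤ 23 — fails.
  Stage II.2 not carried; the claimant fails its burden.
The carrier prevails on this issue.
— Issue III —
Stage III.1 (claimant, clear and convincing evidence, weight is at least 77): (h) net 81−2=79 ≥ 77 — meets.
  All elements met. The burden passes to the carrier.
Stage III.2 (carrier, the balance of probabilities, weight is at least 48): (i) 47 < 48 — fails; (j) 45 < 48 — fails.
  The carrier does not carry Stage III.2.
The analysis ends at Stage III.2; the claimant prevails on this issue.
Per-issue: Issue I → claimant; Issue II → carrier; Issue III → claimant. The claimant must prevail on a majority of issues; overall, the claimant prevails.

claimant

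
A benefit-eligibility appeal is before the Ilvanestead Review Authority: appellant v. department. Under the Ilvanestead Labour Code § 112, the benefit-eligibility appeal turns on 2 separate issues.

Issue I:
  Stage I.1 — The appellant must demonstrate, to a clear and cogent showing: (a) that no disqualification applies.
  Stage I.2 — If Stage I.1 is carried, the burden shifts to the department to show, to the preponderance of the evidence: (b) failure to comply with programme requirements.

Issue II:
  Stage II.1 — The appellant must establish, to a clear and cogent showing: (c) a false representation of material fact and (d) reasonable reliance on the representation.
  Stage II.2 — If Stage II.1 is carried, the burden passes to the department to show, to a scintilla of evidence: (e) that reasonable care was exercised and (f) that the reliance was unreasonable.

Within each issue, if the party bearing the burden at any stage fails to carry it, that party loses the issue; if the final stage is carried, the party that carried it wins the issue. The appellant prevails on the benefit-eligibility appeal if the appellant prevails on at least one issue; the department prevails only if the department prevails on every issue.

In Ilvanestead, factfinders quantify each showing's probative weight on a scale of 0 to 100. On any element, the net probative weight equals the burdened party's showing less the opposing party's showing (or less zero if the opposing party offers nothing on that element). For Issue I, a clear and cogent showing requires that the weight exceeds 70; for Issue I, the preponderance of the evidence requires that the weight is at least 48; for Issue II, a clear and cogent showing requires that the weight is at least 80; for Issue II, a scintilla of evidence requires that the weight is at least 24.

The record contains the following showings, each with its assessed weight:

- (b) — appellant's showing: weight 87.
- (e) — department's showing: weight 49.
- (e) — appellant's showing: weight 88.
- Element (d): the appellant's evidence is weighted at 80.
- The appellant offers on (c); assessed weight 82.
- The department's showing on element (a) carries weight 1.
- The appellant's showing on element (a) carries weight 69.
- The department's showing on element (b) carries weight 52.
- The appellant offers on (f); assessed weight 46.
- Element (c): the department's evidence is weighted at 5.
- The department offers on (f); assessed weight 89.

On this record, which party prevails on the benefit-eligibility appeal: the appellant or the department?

department

— Issue I —
At Stage I.1 the appellant must meet a clear and cogent showing (weight exceeds 70): on (a) the weight is 69 less the opposing 1 gives net 68, which does not exceed 70, so (a) does not meet the standard.
  The appellant does not carry Stage I.1.
So the department prevails on this issue.
— Issue II —
Stage II.1 (appellant, a clear and cogent showing, weight is at least 80): (c) net 82−5=77 < 80 — fails; (d) 80 ≥ 80 — meets.
  Not every element is met, so the appellant fails to carry Stage II.1.
So the department prevails on this issue.
Per-issue: Issue I → department; Issue II → department. The appellant must prevail on at least one issue; overall, the department prevails.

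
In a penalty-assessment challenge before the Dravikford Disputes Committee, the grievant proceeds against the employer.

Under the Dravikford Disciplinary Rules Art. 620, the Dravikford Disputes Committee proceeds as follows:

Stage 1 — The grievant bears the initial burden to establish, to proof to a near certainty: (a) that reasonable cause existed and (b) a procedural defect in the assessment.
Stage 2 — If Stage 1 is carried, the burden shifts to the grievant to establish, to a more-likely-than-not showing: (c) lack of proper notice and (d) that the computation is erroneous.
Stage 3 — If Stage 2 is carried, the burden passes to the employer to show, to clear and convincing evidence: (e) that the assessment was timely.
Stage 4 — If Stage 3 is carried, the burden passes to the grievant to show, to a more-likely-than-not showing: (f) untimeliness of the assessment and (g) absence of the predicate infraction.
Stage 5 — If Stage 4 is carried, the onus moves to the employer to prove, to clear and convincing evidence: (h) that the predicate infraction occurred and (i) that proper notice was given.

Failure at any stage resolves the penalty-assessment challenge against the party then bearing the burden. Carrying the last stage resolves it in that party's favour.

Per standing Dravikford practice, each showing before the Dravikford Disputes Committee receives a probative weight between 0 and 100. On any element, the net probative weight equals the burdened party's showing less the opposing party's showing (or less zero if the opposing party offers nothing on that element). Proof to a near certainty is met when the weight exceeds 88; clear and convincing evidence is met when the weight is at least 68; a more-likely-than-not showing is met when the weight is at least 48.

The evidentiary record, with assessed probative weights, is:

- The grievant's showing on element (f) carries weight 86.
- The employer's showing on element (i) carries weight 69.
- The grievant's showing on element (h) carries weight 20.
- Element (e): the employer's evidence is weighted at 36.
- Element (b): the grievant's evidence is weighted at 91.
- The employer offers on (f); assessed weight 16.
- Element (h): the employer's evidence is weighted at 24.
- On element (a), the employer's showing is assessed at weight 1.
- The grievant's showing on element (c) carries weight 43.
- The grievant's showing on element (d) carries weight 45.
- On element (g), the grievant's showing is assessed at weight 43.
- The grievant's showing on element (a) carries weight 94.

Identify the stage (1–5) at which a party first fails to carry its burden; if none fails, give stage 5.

Stage 1 (grievant, proof to a near certainty, weight exceeds 88): (a) net 94−1=93 > 88 — meets; (b) 91 > 88 — meets.
  All elements met. The grievant retains the burden for Stage 2.
Stage 2 (grievant, a more-likely-than-not showing, weight is at least 48): (c) 43 < 48 — fails; (d) 45 < 48 — fails.
  The grievant does not carry Stage 2.
So the employer prevails.

stage 2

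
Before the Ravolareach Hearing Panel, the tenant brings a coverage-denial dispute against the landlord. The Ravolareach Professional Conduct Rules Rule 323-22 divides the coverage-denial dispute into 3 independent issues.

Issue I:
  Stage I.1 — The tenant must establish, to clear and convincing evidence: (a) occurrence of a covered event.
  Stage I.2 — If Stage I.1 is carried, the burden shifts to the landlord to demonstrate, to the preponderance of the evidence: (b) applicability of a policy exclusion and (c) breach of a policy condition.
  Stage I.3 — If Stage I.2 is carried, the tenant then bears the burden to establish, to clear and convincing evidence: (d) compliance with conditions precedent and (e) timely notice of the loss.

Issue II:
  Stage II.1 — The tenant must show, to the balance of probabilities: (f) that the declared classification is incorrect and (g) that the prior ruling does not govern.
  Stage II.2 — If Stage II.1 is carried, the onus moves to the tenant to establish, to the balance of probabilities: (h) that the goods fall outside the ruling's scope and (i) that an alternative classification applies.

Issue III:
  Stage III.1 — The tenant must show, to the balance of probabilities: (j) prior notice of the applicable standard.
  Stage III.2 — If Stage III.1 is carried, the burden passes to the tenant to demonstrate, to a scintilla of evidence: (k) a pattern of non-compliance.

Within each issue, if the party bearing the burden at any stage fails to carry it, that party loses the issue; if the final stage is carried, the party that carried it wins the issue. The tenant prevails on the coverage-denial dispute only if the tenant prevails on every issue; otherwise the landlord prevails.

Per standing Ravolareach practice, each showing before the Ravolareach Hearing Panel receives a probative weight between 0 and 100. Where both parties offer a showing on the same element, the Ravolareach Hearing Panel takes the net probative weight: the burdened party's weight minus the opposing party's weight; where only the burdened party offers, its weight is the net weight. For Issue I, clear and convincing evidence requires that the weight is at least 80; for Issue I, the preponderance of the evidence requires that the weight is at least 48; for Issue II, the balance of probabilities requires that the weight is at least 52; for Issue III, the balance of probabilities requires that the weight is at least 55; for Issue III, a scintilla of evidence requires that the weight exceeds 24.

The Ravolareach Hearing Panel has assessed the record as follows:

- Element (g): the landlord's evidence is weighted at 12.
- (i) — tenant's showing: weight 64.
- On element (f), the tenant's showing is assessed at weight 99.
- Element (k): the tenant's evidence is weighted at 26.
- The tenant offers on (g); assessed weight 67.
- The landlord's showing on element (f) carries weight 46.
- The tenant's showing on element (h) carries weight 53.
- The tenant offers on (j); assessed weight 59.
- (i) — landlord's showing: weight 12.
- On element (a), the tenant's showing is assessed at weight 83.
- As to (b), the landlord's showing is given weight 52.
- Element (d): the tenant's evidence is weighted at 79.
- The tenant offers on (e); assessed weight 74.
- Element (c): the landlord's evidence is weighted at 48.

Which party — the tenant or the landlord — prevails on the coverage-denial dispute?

— Issue I —
Stage I.1 — burden on tenant; standard: clear and convincing evidence (weight is at least 80).
    (a): 83 ≥ 80 [met]
  Stage I.1 carried; the burden shifts to the landlord.
Stage I.2 — burden on landlord; standard: the preponderance of the evidence (weight is at least 48).
    (b): 52 ≥ 48 [met]
    (c): 48 ≥ 48 [met]
  The landlord carries Stage I.2; the tenant now bears the burden.
Stage I.3 — burden on tenant; standard: clear and convincing evidence (weight is at least 80).
    (d): 79 < 80 [not met]
    (e): 74 < 80 [not met]
  Not every element is met, so the tenant fails to carry Stage I.3.
So the landlord prevails on this issue.
— Issue II —
At Stage II.1 the tenant must meet the balance of probabilities (weight is at least 52): on (f) the weight is 99 less the opposing 46 gives net 53, ≥ 52, so (f) meets the standard; on (g) the weight is 67 less the opposing 12 gives net 55, which does reach 52, so (g) meets the standard.
  All elements met. The tenant retains the burden for Stage II.2.
At Stage II.2 the tenant must meet the balance of probabilities (weight is at least 52): on (h) the weight is 53, which does reach 52, so (h) meets the standard; on (i) the weight is 64 less the opposing 12 gives net 52, ≥ 52, so (i) meets the standard.
  Stage II.2 carried; the final stage is satisfied.
All stages carried — the tenant prevails on this issue.
— Issue III —
Stage III.1 (tenant, the balance of probabilities, weight is at least 55): (j) 59 ≥ 55 — meets.
  All elements met. The tenant retains the burden for Stage III.2.
Stage III.2 (tenant, a scintilla of evidence, weight exceeds 24): (k) 26 > 24 — meets.
  All elements met at the final stage.
Every stage carried; the tenant prevails on this issue.
Per-issue: Issue I → landlord; Issue II → tenant; Issue III → tenant. The tenant must prevail on every issue; overall, the landlord prevails.

landlord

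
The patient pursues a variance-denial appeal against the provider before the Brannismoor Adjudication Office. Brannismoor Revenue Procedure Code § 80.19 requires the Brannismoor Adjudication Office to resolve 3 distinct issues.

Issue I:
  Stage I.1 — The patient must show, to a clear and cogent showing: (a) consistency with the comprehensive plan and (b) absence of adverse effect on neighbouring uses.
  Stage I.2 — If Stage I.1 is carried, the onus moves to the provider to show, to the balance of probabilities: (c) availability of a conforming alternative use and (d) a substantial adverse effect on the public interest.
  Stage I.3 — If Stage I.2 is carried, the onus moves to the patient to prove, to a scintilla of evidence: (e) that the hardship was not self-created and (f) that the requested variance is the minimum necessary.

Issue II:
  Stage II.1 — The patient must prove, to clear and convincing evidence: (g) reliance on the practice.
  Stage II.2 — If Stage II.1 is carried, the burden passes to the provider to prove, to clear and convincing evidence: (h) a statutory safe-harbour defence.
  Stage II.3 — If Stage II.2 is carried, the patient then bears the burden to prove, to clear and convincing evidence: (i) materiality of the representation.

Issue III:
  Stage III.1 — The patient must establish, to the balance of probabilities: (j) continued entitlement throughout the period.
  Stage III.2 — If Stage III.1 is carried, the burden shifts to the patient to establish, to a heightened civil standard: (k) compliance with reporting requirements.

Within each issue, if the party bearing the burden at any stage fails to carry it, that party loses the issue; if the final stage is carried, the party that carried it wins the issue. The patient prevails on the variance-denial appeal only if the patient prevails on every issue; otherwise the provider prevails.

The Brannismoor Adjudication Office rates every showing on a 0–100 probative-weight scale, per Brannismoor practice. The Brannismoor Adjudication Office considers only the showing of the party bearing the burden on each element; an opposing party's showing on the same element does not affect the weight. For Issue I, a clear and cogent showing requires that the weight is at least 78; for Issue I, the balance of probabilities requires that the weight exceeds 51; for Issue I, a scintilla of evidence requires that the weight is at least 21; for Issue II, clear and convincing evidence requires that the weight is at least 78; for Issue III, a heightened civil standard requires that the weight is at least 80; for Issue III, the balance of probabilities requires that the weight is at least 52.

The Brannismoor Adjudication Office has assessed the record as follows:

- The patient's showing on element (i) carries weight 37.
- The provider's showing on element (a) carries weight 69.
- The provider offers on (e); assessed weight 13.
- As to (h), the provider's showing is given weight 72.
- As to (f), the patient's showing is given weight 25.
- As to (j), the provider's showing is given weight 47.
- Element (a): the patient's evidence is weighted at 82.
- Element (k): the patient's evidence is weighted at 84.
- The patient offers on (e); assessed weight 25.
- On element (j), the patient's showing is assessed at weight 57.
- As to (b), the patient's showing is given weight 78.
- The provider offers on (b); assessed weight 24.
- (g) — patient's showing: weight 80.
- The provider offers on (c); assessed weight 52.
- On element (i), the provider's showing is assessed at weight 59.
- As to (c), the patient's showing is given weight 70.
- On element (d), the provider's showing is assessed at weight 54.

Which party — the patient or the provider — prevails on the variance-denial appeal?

patient

— Issue I —
Stage I.1 — burden on patient; standard: a clear and cogent showing (weight is at least 78).
    (a): 82 (provider's 69 disregarded) ≥ 78 [met]
    (b): 78 (provider's 24 disregarded) ≥ 78 [met]
  The patient carries Stage I.1; the provider now bears the burden.
Stage I.2 — burden on provider; standard: the balance of probabilities (weight exceeds 51).
    (c): 52 (patient's 70 disregarded) > 51 [met]
    (d): 54 > 51 [met]
  Stage I.2 carried; the burden shifts to the patient.
Stage I.3 — burden on patient; standard: a scintilla of evidence (weight is at least 21).
    (e): 25 (provider's 13 disregarded) ≥ 21 [met]
    (f): 25 ≥ 21 [met]
  The patient carries the last stage.
With every stage satisfied, the patient prevails on this issue.
— Issue II —
At Stage II.1 the patient must meet clear and convincing evidence (weight is at least 78): on (g) the weight is 80, ≥ 78, so (g) meets the standard.
  The patient carries Stage II.1; the provider now bears the burden.
At Stage II.2 the provider must meet clear and convincing evidence (weight is at least 78): on (h) the weight is 72, < 78, so (h) does not meet the standard.
  Not every element is met, so the provider fails to carry Stage II.2.
The analysis ends at Stage II.2; the patient prevails on this issue.
— Issue III —
At Stage III.1 the patient must meet the balance of probabilities (weight is at least 52): on (j) the weight is 57 (the provider's 47 is given no effect), which does reach 52, so (j) meets the standard.
  Stage III.1 carried; the burden remains with the patient.
At Stage III.2 the patient must meet a heightened civil standard (weight is at least 80): on (k) the weight is 84, which does reach 80, so (k) meets the standard.
  All elements met at the final stage.
Every stage carried; the patient prevails on this issue.
Per-issue: Issue I → patient; Issue II → patient; Issue III → patient. The patient must prevail on every issue; overall, the patient prevails.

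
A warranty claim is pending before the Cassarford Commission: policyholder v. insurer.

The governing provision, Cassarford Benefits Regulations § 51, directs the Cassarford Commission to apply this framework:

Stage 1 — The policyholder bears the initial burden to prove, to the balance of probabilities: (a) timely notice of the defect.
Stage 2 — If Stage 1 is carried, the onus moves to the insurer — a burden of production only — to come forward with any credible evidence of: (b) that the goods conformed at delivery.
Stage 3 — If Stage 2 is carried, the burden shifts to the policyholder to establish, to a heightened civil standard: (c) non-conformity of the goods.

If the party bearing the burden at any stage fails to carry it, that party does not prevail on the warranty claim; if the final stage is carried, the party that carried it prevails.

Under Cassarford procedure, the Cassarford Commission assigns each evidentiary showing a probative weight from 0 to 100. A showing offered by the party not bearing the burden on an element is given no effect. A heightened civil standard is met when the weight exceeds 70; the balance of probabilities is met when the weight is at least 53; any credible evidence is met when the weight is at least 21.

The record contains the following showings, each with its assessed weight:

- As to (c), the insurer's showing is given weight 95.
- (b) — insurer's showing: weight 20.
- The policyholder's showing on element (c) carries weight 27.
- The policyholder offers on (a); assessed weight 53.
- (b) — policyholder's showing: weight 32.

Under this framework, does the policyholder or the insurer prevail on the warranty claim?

Stage 1 — burden on policyholder; standard: the balance of probabilities (weight is at least 53).
    (a): 53 ≥ 53 [met]
  All elements met. The burden passes to the insurer.
Stage 2 — burden on insurer; standard: any credible evidence (weight is at least 21).
    (b): 20 (policyholder's 32 disregarded) < 21 [not met]
  Not every element is met, so the insurer fails to carry Stage 2.
So the policyholder prevails.

policyholder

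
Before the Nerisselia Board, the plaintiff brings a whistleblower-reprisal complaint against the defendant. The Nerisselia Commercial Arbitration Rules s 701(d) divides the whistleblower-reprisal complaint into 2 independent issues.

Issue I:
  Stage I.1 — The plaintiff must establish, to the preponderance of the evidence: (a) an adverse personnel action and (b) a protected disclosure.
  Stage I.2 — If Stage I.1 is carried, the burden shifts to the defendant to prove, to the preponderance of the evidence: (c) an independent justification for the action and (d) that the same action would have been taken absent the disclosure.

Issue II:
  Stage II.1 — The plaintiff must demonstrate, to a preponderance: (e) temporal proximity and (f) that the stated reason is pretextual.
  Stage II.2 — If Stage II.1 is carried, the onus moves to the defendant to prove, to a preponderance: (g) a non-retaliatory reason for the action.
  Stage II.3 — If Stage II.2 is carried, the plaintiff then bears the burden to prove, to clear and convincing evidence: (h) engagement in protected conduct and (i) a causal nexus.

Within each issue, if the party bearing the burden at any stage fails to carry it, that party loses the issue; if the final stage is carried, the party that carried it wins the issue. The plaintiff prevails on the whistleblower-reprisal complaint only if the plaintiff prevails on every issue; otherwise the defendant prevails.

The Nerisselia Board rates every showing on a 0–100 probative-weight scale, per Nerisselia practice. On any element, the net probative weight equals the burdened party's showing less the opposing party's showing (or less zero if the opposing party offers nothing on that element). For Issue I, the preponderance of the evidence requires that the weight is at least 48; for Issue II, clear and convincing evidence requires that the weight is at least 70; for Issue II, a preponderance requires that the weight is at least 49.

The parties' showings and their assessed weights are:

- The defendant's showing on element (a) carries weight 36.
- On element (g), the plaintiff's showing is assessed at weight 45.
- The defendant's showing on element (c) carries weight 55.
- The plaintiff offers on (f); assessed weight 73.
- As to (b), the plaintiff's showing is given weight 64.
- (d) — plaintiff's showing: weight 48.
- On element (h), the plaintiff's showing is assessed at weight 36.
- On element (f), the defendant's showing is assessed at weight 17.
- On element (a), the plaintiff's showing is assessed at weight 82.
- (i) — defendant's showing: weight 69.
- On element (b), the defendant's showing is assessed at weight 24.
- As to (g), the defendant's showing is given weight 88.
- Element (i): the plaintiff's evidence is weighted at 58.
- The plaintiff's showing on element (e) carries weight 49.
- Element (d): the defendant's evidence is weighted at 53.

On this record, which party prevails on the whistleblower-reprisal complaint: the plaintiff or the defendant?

defendant

— Issue I —
At Stage I.1 the plaintiff must meet the preponderance of the evidence (weight is at least 48): on (a) the weight is 82 less the opposing 36 gives net 46, < 48, so (a) does not meet the standard; on (b) the weight is 64 less the opposing 24 gives net 40, < 48, so (b) does not meet the standard.
  The plaintiff does not carry Stage I.1.
The analysis ends at Stage I.1; the defendant prevails on this issue.
— Issue II —
At Stage II.1 the plaintiff must meet a preponderance (weight is at least 49): on (e) the weight is 49, which does reach 49, so (e) meets the standard; on (f) the weight is 73 less the opposing 17 gives net 56, which does reach 49, so (f) meets the standard.
  Stage II.1 carried; the burden shifts to the defendant.
At Stage II.2 the defendant must meet a preponderance (weight is at least 49): on (g) the weight is 88 less the opposing 45 gives net 43, < 49, so (g) does not meet the standard.
  Stage II.2 not carried; the defendant fails its burden.
The analysis ends at Stage II.2; the plaintiff prevails on this issue.
Per-issue: Issue I → defendant; Issue II → plaintiff. The plaintiff must prevail on every issue; overall, the defendant prevails.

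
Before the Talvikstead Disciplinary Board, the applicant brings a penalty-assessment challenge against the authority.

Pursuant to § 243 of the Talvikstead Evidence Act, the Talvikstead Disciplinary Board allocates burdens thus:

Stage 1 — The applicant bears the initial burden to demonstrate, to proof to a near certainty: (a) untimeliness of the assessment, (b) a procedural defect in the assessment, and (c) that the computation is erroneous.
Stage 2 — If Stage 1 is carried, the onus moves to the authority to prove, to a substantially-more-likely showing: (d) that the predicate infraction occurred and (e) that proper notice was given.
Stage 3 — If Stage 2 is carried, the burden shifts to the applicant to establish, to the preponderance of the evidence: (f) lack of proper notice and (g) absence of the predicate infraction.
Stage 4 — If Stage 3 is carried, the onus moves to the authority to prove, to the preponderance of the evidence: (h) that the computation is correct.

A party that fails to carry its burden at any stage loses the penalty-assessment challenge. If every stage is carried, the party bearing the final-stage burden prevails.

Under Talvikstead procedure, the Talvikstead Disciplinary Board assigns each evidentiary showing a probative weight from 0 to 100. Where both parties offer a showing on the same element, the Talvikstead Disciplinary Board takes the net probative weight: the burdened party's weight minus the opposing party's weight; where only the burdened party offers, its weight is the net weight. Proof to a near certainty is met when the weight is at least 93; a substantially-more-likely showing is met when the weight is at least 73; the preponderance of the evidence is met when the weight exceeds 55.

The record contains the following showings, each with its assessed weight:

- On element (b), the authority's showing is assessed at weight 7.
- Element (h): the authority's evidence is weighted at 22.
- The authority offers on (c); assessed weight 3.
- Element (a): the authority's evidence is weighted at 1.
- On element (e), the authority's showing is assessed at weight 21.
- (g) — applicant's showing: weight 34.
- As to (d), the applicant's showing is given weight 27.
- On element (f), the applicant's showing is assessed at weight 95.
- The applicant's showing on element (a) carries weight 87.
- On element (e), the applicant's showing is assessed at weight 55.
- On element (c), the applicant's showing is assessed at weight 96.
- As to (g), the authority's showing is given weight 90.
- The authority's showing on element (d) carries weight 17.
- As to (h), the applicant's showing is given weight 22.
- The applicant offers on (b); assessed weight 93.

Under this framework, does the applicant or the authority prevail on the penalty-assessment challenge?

authority

Stage 1 (applicant, proof to a near certainty, weight is at least 93): (a) net 87−1=86 < 93 — fails; (b) net 93−7=86 < 93 — fails; (c) net 96−3=93 ≥ 93 — meets.
  Stage 1 not carried; the applicant fails its burden.
The analysis ends at Stage 1; the authority prevails.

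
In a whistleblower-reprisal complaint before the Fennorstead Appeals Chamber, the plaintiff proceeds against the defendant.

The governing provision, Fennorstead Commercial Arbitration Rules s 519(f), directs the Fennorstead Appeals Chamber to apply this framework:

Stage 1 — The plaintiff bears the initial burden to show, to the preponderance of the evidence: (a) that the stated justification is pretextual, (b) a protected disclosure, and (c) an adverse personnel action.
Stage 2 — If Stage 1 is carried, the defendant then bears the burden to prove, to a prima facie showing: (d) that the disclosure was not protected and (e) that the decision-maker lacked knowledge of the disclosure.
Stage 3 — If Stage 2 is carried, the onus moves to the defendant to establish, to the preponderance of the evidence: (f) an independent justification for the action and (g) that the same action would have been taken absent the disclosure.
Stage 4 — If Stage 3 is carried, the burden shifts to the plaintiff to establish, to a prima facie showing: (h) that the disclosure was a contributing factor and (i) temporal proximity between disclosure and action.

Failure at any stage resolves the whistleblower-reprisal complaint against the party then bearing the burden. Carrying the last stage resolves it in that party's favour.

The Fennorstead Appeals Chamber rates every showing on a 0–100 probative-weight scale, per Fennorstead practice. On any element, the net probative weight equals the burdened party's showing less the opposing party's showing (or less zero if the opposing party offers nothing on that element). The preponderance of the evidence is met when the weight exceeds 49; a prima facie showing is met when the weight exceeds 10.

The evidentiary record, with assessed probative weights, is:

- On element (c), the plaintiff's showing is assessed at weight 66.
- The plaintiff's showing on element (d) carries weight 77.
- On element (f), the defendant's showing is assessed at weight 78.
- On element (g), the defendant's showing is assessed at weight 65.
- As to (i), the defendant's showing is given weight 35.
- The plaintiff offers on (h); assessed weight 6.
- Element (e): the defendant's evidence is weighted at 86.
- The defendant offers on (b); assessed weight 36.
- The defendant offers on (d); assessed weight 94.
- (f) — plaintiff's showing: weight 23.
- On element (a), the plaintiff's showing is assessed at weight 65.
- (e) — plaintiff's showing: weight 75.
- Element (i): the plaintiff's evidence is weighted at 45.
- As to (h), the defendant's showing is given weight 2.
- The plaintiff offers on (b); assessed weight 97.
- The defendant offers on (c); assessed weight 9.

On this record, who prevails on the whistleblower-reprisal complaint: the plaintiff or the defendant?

Stage 1 (plaintiff, the preponderance of the evidence, weight exceeds 49): (a) 65 > 49 — meets; (b) net 97−36=61 > 49 — meets; (c) net 66−9=57 > 49 — meets.
  All elements met. The burden passes to the defendant.
Stage 2 (defendant, a prima facie showing, weight exceeds 10): (d) net 94−77=17 > 10 — meets; (e) net 86−75=11 > 10 — meets.
  Stage 2 is satisfied; the defendant continues to bear the burden.
Stage 3 (defendant, the preponderance of the evidence, weight exceeds 49): (f) net 78−23=55 > 49 — meets; (g) 65 > 49 — meets.
  The defendant carries Stage 3; the plaintiff now bears the burden.
Stage 4 (plaintiff, a prima facie showing, weight exceeds 10): (h) net 6−2=4 ≤ 10 — fails; (i) net 45−35=10 ≤ 10 — fails.
  Stage 4 not carried; the plaintiff fails its burden.
So the defendant prevails.

defendant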